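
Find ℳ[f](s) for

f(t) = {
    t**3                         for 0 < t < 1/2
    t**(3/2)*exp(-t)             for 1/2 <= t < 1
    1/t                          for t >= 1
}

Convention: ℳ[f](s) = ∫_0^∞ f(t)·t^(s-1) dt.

peel off the shared t-power: t**(5/2) on [0, 1/2); t*exp(-t) on [1/2, 1); t**(-3/2) on [1, ∞)
back out the shared t-power: t**(3/2) on [0, 1/2); exp(-t) on [1/2, 1); t**(-5/2) on [1, ∞)
integrate the 3 segments split at 1/2, 1, then add the results
the [0, 1/2) slice contributes ∫ t**3·t^(s-1) dt
for t in [1/2, 1): the term is ∫ t**(3/2)*exp(-t)·t^(s-1)
on [1, ∞): add ∫ 1/t·t^(s-1) dt

2**(-s - 7/2)*(2**(s + 7/2)*(-s - 3) + 2**(s + 7/2)*(s - 1)*(s + 3)*uppergamma(s + 3/2, 1/2) - 2**(s + 7/2)*(s - 1)*(s + 3)*uppergamma(s + 3/2, 1) + sqrt(2)*(s - 1))/((s - 1)*(s + 3))
  -3 < Re(s) < 1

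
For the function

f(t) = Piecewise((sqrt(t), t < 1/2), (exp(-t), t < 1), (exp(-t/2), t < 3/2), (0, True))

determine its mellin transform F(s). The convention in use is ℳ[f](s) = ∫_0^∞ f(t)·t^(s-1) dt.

(2**s*(2*s + 1)*uppergamma(s, 1/2) - 2**s*(2*s + 1)*uppergamma(s, 1) + 4**s*(2*s + 1)*uppergamma(s, 1/2) - 4**s*(2*s + 1)*uppergamma(s, 3/4) + sqrt(2))/(2**s*(2*s + 1))
  Re(s) > -1/2

f breaks at 1/2, 1 into 3 integrals to sum
over [0, 1/2), the kernel integral of sqrt(t) enters the sum
piece [1/2, 1): integrate exp(-t) against the kernel
between 1 and 3/2 the integrand is exp(-t/2)·t^(s-1)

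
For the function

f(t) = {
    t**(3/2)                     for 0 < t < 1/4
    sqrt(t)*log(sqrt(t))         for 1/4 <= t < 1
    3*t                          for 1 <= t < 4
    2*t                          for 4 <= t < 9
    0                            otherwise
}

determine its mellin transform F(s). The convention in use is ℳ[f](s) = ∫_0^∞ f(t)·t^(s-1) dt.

invert the shared t-power to get sqrt(t) on [0, 1/4); log(sqrt(t))/sqrt(t) on [1/4, 1); 3 on [1, 4); …
peel off the power substitution: t on [0, 1/2); log(t)/t on [1/2, 1); 3 on [1, 2); …
cuts at 1/4, 1, 4: linearity sums the 4 kernel integrals
∫ over [0, 1/4) of t**(3/2)·t^(s-1) joins the sum
over [1/4, 1), the kernel integral of sqrt(t)*log(sqrt(t)) enters the sum
segment [1, 4) carries 3*t; integrate it
segment [4, 9) carries 2*t; integrate it

(16*2**(4*s)*(2*s + 3)*(4*s - 4*(s + 1)**2 + 3) + 8*2**(2*s)*(s + 1)*(2*s + 3) - 12*2**(2*s)*(2*s + 3)*(4*s - 4*(s + 1)**2 + 3) + 72*6**(2*s)*(2*s + 3)*(4*s - 4*(s + 1)**2 + 3) - 8*(s + 1)**2*(2*s + 3)*log(2) - 4*(s + 1)*(2*s + 3) + 4*(s + 1)*(2*s + 3)*log(2) + (s + 1)*(4*s - 4*(s + 1)**2 + 3))/(4*2**(2*s)*(s + 1)*(2*s + 3)*(4*s - 4*(s + 1)**2 + 3))
  Re(s) > -3/2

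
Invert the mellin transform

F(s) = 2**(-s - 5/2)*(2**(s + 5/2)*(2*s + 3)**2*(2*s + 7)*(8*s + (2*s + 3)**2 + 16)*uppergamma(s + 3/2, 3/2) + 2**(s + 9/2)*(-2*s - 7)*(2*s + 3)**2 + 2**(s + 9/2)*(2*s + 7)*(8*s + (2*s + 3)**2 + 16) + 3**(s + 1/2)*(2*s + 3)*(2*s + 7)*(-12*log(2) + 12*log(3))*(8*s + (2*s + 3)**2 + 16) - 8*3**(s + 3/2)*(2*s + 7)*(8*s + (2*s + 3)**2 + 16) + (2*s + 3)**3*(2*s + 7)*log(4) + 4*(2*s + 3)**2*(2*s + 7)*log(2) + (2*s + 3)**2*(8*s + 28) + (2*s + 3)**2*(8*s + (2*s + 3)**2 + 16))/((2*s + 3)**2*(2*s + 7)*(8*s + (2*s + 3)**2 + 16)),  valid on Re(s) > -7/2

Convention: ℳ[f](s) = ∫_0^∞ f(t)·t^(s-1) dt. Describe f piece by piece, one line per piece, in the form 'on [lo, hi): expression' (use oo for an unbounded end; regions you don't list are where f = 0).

the shared t-power comes off first: t**3 on [0, 1/2); t**2*log(t) on [1/2, 1); t*log(t) on [1, 3/2); …
undo the shared t-power: t**2 on [0, 1/2); t*log(t) on [1/2, 1); log(t) on [1, 3/2); …
cuts at 1/2, 1, 3/2: linearity sums the 4 kernel integrals
over [0, 1/2), the kernel integral of t**(7/2) enters the sum
on [1/2, 1) integrate f = t**(5/2)*log(t) against the kernel
on [1, 3/2): add ∫ t**(3/2)*log(t)·t^(s-1) dt
segment 3/2 to ∞ holds t**(3/2)*exp(-t); add its integral

on [0, 1/2): t**(7/2)
on [1/2, 1): t**(5/2)*log(t)
on [1, 3/2): t**(3/2)*log(t)
on [3/2, oo): t**(3/2)*exp(-t)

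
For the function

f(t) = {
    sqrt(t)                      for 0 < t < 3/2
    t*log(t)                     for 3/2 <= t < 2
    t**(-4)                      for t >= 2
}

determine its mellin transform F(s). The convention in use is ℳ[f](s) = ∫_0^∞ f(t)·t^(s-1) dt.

(-32*2**(2*s)*(s - 4)*(2*s + 1) + 3**s*s*(s - 4)*(2*s + 1)*(-24*log(3) + 24*log(2)) + 3**s*(s - 4)*(2*s + 1)*(-24*log(3) + 24*log(2)) + 24*3**s*(s - 4)*(2*s + 1) + 16*3**s*sqrt(6)*(s - 4)*(s**2 + 2*s + 1) + 32*4**s*s*(s - 4)*(2*s + 1)*log(2) + 32*4**s*(s - 4)*(2*s + 1)*log(2) - 4**s*(2*s + 1)*(s**2 + 2*s + 1))/(16*2**s*(s - 4)*(2*s + 1)*(s**2 + 2*s + 1))
  -1/2 < Re(s) < 4

summing 3 kernel integrals split by 3/2, 2 yields ℳ[f](s)
[0, 3/2) adds the kernel integral of sqrt(t)
on [3/2, 2): add ∫ t*log(t)·t^(s-1) dt
[2, ∞) adds the kernel integral of t**(-4)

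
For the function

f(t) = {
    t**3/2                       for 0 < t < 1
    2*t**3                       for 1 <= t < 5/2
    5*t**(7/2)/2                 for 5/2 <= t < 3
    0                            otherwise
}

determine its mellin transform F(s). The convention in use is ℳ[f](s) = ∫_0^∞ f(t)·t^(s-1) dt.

(10*3**(s + 7/2)*(s + 3) + 4*(5/2)**(s + 3)*(2*s + 7) - 10*(5/2)**(s + 7/2)*(s + 3) - 6*s - 21)/(2*(s + 3)*(2*s + 7))
  Re(s) > -3

slice at 1, 5/2, transform all 3 pieces, and sum them
for t in [0, 1): the term is ∫ t**3/2·t^(s-1)
between 1 and 5/2 the integrand is 2*t**3·t^(s-1)
[5/2, 3) adds the kernel integral of 5*t**(7/2)/2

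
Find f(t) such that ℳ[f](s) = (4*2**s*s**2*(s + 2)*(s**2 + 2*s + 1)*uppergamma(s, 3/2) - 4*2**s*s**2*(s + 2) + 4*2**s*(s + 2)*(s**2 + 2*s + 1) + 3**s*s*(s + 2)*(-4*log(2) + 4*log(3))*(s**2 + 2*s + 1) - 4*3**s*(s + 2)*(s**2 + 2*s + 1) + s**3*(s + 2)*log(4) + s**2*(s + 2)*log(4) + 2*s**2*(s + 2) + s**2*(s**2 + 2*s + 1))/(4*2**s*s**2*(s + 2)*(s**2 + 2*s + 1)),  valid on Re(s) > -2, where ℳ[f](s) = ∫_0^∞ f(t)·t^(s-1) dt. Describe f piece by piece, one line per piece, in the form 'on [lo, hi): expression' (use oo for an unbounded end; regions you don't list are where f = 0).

on [0, 1/2): t**2
on [1/2, 1): t*log(t)
on [1, 3/2): log(t)
on [3/2, oo): exp(-t)

treat the 4 regions marked off by 1/2, 1, 3/2 separately and sum
over [0, 1/2), the kernel integral of t**2 enters the sum
on [1/2, 1): add ∫ t*log(t)·t^(s-1) dt
segment [1, 3/2) carries log(t); integrate it
on [3/2, ∞): add ∫ exp(-t)·t^(s-1) dt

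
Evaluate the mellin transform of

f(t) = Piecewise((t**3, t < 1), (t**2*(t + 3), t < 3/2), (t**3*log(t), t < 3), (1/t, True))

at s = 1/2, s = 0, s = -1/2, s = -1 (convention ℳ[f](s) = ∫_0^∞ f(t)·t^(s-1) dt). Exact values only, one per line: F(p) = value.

invert the shared t-power to get t on [0, 1); t + 3 on [1, 3/2); t*log(t) on [3/2, 3); …
f breaks at 1, 3/2, 3 into 4 integrals to sum
∫ t**3·t^(s-1) over [0, 1)
the [1, 3/2) slice contributes ∫ t**2*(t + 3)·t^(s-1) dt
the [3/2, 3) slice contributes ∫ t**3*log(t)·t^(s-1) dt
on [3, ∞) integrate f = 1/t against the kernel

F(1/2) = -226*sqrt(3)/147 - 27*sqrt(6)*log(3)/56 - 6/5 + 27*sqrt(6)*log(2)/56 + 3861*sqrt(6)/1960 + 54*sqrt(3)*log(3)/7
F(0) = 17/24 + 9*log(2)/8 + 63*log(3)/8
F(-1/2) = -922*sqrt(3)/675 - 2 + 213*sqrt(6)/100 + log(2**(9*sqrt(6)/20)*3**(-9*sqrt(6)/20 + 18*sqrt(3)/5))
F(-1) = 9*log(2)/8 + 143/144 + 27*log(3)/8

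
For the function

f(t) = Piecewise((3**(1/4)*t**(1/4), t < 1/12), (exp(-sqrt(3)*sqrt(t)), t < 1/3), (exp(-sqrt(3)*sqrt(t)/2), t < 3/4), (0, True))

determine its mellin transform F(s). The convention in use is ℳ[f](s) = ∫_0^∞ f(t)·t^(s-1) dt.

back out the common scale on t: t**(1/4) on [0, 1/4); exp(-sqrt(t)) on [1/4, 1); exp(-sqrt(t)/2) on [1, 9/4)
reversing the power substitution: sqrt(t) on [0, 1/2); exp(-t) on [1/2, 1); exp(-t/2) on [1, 3/2)
slice at 1/12, 1/3, transform all 3 pieces, and sum them
on [0, 1/12) integrate f = 3**(1/4)*t**(1/4) against the kernel
[1/12, 1/3) adds the kernel integral of exp(-sqrt(3)*sqrt(t))
on [1/3, 3/4) integrate f = exp(-sqrt(3)*sqrt(t)/2) against the kernel

(2*16**s*(4*s + 1)*uppergamma(2*s, 1/2) - 2*16**s*(4*s + 1)*uppergamma(2*s, 3/4) + 2*4**s*(4*s + 1)*uppergamma(2*s, 1/2) - 2*4**s*(4*s + 1)*uppergamma(2*s, 1) + 2*sqrt(2))/(12**s*(4*s + 1))
  Re(s) > -1/4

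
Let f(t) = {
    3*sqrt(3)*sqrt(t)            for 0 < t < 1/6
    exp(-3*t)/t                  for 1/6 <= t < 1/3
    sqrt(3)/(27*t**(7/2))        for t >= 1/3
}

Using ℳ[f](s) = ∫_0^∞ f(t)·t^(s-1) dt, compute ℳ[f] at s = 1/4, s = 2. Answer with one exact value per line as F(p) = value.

remove the shared t-power first: 3*sqrt(3)*t**(3/2) on [0, 1/6); exp(-3*t) on [1/6, 1/3); sqrt(3)/(27*t**(5/2)) on [1/3, ∞)
undo the common scale on t: t**(3/2) on [0, 1/2); exp(-t) on [1/2, 1); t**(-5/2) on [1, ∞)
treat the 3 regions marked off by 1/6, 1/3 separately and sum
for t in [0, 1/6): the term is ∫ 3*sqrt(3)*sqrt(t)·t^(s-1)
segment 1/6 to 1/3 holds exp(-3*t)/t; add its integral
piece [1/3, ∞): integrate sqrt(3)/(27*t**(7/2)) against the kernel

F(1/4) = 3**(3/4)*(-uppergamma(-3/4, 1) + 4/13 + uppergamma(-3/4, 1/2) + 2*2**(1/4)/3)
F(2) = -exp(-1)/3 + sqrt(2)/60 + exp(-1/2)/3 + 2/9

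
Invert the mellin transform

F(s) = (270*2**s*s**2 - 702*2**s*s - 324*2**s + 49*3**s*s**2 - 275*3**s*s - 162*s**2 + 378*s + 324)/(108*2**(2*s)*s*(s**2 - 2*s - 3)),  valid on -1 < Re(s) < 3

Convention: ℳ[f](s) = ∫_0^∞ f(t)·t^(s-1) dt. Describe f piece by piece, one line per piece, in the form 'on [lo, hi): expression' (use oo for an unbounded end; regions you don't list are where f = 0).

on [0, 1/4): 2*t
on [1/4, 1/2): 4*t + 1
on [1/2, 3/4): t
on [3/4, oo): 1/(8*t**3)

peel off the common scale on t: t on [0, 1/2); 2*t + 1 on [1/2, 1); t/2 on [1, 3/2); …
treat the 4 regions marked off by 1/4, 1/2, 3/4 separately and sum
[0, 1/4) adds the kernel integral of 2*t
for t in [1/4, 1/2): the term is ∫ (4*t + 1)·t^(s-1)
for t in [1/2, 3/4): the term is ∫ t·t^(s-1)
on [3/4, ∞): add ∫ 1/(8*t**3)·t^(s-1) dt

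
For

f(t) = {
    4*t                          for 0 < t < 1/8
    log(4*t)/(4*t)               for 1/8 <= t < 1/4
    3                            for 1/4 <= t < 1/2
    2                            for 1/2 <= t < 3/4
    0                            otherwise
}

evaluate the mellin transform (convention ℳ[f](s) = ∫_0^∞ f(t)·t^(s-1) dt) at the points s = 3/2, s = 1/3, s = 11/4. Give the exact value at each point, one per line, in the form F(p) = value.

invert the common scale on t to get 2*t on [0, 1/4); log(2*t)/(2*t) on [1/4, 1/2); 3 on [1/2, 1); …
remove the common scale on t first: t on [0, 1/2); log(t)/t on [1/2, 1); 3 on [1, 2); …
along the cuts 1/8, 1/4, 1/2, ℳ[f](s) splits into 4 integrals
on [0, 1/8) integrate f = 4*t against the kernel
piece [1/8, 1/4): integrate log(4*t)/(4*t) against the kernel
∫ 3·t^(s-1) over [1/4, 1/2)
[1/2, 3/4) adds the kernel integral of 2

F(3/2) = sqrt(2)*(-180*sqrt(2) + 60*log(2) + 203 + 120*sqrt(6))/480
F(1/3) = -45*2**(1/3)/8 - 3*log(2)/2 + 3*2**(2/3)/2 + 39/16 + 3*6**(1/3)
F(11/4) = 2**(3/4)*(-22920*2**(3/4) + 3179 + 4620*log(2) + 47040*sqrt(2) + 105840*6**(3/4))/2069760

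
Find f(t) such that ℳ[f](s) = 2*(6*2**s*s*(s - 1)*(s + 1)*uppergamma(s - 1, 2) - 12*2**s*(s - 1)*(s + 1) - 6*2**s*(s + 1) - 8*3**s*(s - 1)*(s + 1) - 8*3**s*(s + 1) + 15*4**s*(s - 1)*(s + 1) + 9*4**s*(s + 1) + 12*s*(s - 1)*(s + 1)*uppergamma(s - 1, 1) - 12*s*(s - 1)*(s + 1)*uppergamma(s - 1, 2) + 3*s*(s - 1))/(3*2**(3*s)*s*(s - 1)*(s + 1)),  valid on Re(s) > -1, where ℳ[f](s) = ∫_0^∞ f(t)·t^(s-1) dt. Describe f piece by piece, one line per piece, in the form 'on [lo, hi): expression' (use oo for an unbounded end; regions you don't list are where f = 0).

on [0, 1/8): 16*t
on [1/8, 1/4): exp(-8*t)/t
on [1/4, 3/8): (4*t + 1)/t
on [3/8, 1/2): (4*t + 3)/t
on [1/2, oo): exp(-4*t)/t

strip the shared t-power: 16*t**2 on [0, 1/8); exp(-8*t) on [1/8, 1/4); 4*t + 1 on [1/4, 3/8); …
back out the common scale on t: 4*t**2 on [0, 1/4); exp(-4*t) on [1/4, 1/2); 2*t + 1 on [1/2, 3/4); …
undo the common scale on t: t**2 on [0, 1/2); exp(-2*t) on [1/2, 1); t + 1 on [1, 3/2); …
summing 5 kernel integrals split by 1/8, 1/4, 3/8, 1/2 yields ℳ[f](s)
between 0 and 1/8 the integrand is 16*t·t^(s-1)
∫ over [1/8, 1/4) of exp(-8*t)/t·t^(s-1) joins the sum
on [1/4, 3/8): add ∫ (4*t + 1)/t·t^(s-1) dt
between 3/8 and 1/2 the integrand is (4*t + 3)/t·t^(s-1)
∫ exp(-4*t)/t·t^(s-1) over [1/2, ∞)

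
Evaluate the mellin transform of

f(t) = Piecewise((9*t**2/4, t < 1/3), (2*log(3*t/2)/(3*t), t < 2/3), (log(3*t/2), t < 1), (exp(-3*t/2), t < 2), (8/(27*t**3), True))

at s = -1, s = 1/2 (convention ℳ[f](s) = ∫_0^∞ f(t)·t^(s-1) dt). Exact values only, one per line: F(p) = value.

the common scale on t comes off first: t**2 on [0, 1/2); log(t)/t on [1/2, 1); log(t) on [1, 3/2); …
decompose at 1/3, 2/3, 1, 2; ℳ[f](s) sums the 5 pieces' integrals
on [0, 1/3): add ∫ 9*t**2/4·t^(s-1) dt
[1/3, 2/3) adds the kernel integral of 2*log(3*t/2)/(3*t)
∫ log(3*t/2)·t^(s-1) over [2/3, 1)
piece [1, 2): integrate exp(-3*t/2) against the kernel
[2, ∞) adds the kernel integral of 8/(27*t**3)

F(-1) = -2*log(2) - log(3) - expint(2, 3)/2 + expint(2, 3/2) + 257/108
F(1/2) = -4 + log(9*2**(-4*sqrt(3)/3 - 2)) - sqrt(6)*sqrt(pi)*erfc(sqrt(3))/3 + 2*sqrt(2)/135 + sqrt(6)*sqrt(pi)*erfc(sqrt(6)/2)/3 + 27*sqrt(3)/10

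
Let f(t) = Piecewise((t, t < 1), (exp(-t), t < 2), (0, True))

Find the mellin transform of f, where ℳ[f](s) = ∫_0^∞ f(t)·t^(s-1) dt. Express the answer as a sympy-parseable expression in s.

decompose at 1; ℳ[f](s) sums the 2 pieces' integrals
over [0, 1), the kernel integral of t enters the sum
∫ over [1, 2) of exp(-t)·t^(s-1) joins the sum

((s + 1)*uppergamma(s, 1) - (s + 1)*uppergamma(s, 2) + 1)/(s + 1)
  Re(s) > -1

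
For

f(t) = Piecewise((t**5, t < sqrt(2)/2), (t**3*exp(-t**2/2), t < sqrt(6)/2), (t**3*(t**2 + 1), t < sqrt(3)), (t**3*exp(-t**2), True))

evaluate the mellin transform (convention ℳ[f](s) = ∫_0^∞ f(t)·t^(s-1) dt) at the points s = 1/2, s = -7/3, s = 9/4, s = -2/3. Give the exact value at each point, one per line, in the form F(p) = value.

F(1/2) = -2**(3/4)*uppergamma(7/4, 3/4) - 129*2**(1/4)*3**(3/4)/308 + 2**(1/4)/44 + uppergamma(7/4, 3)/2 + 2**(3/4)*uppergamma(7/4, 1/4) + 192*3**(3/4)/77
F(-7/3) = 2**(2/3)*(-33*3**(1/3) - 8*2**(2/3)*uppergamma(1/3, 3/4) + 8*2**(1/3)*uppergamma(1/3, 3) + 3 + 8*2**(2/3)*uppergamma(1/3, 1/4) + 42*6**(1/3))/32
F(9/4) = 2**(3/8)*(-1624*2**(1/4)*uppergamma(21/8, 3/4) - 363*3**(5/8) + 7 + 203*2**(5/8)*uppergamma(21/8, 3) + 1624*2**(1/4)*uppergamma(21/8, 1/4) + 2208*6**(5/8))/812
F(-2/3) = 2**(5/6)*(-423*3**(1/6) - 364*2**(1/3)*uppergamma(7/6, 3/4) + 182*2**(1/6)*uppergamma(7/6, 3) + 21 + 364*2**(1/3)*uppergamma(7/6, 1/4) + 1224*6**(1/6))/728

back out the shared t-power: t**3 on [0, sqrt(2)/2); t*exp(-t**2/2) on [sqrt(2)/2, sqrt(6)/2); t*(t**2 + 1) on [sqrt(6)/2, sqrt(3)); …
remove the power substitution first: t**(3/2) on [0, 1/2); sqrt(t)*exp(-t/2) on [1/2, 3/2); sqrt(t)*(t + 1) on [3/2, 3); …
strip the shared t-power: t on [0, 1/2); exp(-t/2) on [1/2, 3/2); t + 1 on [3/2, 3); …
split f at sqrt(2)/2, sqrt(6)/2, sqrt(3): ℳ[f](s) collects 4 kernel integrals
piece [0, sqrt(2)/2): integrate t**5 against the kernel
∫ t**3*exp(-t**2/2)·t^(s-1) over [sqrt(2)/2, sqrt(6)/2)
∫ t**3*(t**2 + 1)·t^(s-1) over [sqrt(6)/2, sqrt(3))
segment sqrt(3) to ∞ holds t**3*exp(-t**2); add its integral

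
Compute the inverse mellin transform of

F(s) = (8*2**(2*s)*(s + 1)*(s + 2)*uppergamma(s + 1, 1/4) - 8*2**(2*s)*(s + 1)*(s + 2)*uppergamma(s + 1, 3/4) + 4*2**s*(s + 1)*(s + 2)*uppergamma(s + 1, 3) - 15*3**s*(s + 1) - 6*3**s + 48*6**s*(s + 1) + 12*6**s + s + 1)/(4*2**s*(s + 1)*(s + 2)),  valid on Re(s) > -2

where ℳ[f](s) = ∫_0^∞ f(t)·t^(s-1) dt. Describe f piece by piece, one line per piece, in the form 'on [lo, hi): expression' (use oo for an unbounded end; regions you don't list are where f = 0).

on [0, 1/2): t**2
on [1/2, 3/2): t*exp(-t/2)
on [3/2, 3): t*(t + 1)
on [3, oo): t*exp(-t)

peel off the shared t-power: t on [0, 1/2); exp(-t/2) on [1/2, 3/2); t + 1 on [3/2, 3); …
decompose at 1/2, 3/2, 3; ℳ[f](s) sums the 4 pieces' integrals
on [0, 1/2): add ∫ t**2·t^(s-1) dt
segment 1/2 to 3/2 holds t*exp(-t/2); add its integral
for t in [3/2, 3): the term is ∫ t*(t + 1)·t^(s-1)
for t in [3, ∞): the term is ∫ t*exp(-t)·t^(s-1)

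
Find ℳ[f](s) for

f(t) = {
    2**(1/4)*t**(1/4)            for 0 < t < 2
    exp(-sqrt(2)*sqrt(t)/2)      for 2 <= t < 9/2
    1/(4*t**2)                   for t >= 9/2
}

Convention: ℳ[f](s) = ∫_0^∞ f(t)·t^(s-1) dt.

(162*2**(2*s)*(s - 2)*(4*s + 1)*uppergamma(2*s, 1) - 162*2**(2*s)*(s - 2)*(4*s + 1)*uppergamma(2*s, 3/2) + 324*2**(2*s + 1/2)*(s - 2) - 9**s*(4*s + 1))/(81*2**s*(s - 2)*(4*s + 1))
  -1/4 < Re(s) < 2

peel off the common scale on t: sqrt(2)*t**(1/4) on [0, 1); exp(-sqrt(t)) on [1, 9/4); 1/(16*t**2) on [9/4, ∞)
back out the power substitution: sqrt(2)*sqrt(t) on [0, 1); exp(-t) on [1, 3/2); 1/(16*t**4) on [3/2, ∞)
back out the common scale on t: sqrt(t) on [0, 2); exp(-t/2) on [2, 3); t**(-4) on [3, ∞)
treat the 3 regions marked off by 2, 9/2 separately and sum
between 0 and 2 the integrand is 2**(1/4)*t**(1/4)·t^(s-1)
segment [2, 9/2) carries exp(-sqrt(2)*sqrt(t)/2); integrate it
between 9/2 and ∞ the integrand is 1/(4*t**2)·t^(s-1)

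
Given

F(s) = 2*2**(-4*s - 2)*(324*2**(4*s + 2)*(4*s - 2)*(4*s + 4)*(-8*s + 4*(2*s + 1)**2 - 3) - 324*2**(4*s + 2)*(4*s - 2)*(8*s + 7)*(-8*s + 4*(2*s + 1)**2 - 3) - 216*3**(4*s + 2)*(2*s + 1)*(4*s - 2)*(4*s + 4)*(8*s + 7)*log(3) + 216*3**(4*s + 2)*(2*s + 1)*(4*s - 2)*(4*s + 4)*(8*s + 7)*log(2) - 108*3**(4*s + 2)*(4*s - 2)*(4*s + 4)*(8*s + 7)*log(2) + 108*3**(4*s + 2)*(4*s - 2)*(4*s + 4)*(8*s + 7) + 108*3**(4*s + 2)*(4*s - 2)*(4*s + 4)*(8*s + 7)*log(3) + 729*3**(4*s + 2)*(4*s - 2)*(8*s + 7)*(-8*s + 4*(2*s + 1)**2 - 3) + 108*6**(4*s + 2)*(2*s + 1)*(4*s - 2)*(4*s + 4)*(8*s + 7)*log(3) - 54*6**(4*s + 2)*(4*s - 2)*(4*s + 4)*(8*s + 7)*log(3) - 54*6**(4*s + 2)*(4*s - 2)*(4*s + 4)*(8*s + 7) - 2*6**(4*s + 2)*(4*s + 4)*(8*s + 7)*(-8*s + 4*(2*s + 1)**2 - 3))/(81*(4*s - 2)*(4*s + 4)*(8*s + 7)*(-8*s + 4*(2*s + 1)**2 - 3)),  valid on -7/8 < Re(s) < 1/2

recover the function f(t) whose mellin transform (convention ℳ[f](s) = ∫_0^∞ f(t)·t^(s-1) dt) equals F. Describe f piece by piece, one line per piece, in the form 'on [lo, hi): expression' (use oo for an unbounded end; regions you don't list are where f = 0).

on [0, 1): t**(7/8)
on [1, 81/16): 2*t
on [81/16, 81): t**(1/4)*log(t**(1/4))
on [81, oo): 1/sqrt(t)

back out the power substitution: t**(7/4) on [0, 1); 2*t**2 on [1, 9/4); sqrt(t)*log(sqrt(t)) on [9/4, 9); …
reversing the shared t-power: t**(3/4) on [0, 1); 2*t on [1, 9/4); log(sqrt(t))/sqrt(t) on [9/4, 9); …
back out the power substitution: t**(3/2) on [0, 1); 2*t**2 on [1, 3/2); log(t)/t on [3/2, 3); …
cuts at 1, 81/16, 81: linearity sums the 4 kernel integrals
over [0, 1), the kernel integral of t**(7/8) enters the sum
segment [1, 81/16) carries 2*t; integrate it
over [81/16, 81), the kernel integral of t**(1/4)*log(t**(1/4)) enters the sum
over [81, ∞), the kernel integral of 1/sqrt(t) enters the sum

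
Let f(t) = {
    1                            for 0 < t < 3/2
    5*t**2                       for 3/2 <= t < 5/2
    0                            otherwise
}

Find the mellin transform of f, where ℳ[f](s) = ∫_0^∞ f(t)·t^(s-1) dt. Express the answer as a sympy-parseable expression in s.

(125*10**s*s - 41*6**s*s + 8*6**s)/(4*2**(2*s)*s*(s + 2))
  Re(s) > 0

decompose at 3/2; ℳ[f](s) sums the 2 pieces' integrals
segment 0 to 3/2 holds 1; add its integral
over [3/2, 5/2), the kernel integral of 5*t**2 enters the sum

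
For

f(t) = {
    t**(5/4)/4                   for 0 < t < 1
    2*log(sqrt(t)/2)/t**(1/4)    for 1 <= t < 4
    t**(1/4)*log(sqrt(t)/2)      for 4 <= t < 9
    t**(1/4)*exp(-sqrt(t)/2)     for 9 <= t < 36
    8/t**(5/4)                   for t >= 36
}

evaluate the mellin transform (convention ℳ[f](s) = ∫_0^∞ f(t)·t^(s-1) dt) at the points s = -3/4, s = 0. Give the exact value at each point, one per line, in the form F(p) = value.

F(-3/4) = -4*log(2)/3 - 2*log(3)/3 - expint(2, 3)/3 + 2*expint(2, 3/2)/3 + 257/162
F(0) = -8*sqrt(3) + log(2**(-8 - 4*sqrt(3))*3**(4*sqrt(3))) - 2*sqrt(2)*sqrt(pi)*erfc(sqrt(3)) + 4*sqrt(6)/135 + 2*sqrt(2)*sqrt(pi)*erfc(sqrt(6)/2) + 81/5

reversing the power substitution: t**(5/2)/4 on [0, 1); 2*log(t/2)/sqrt(t) on [1, 2); sqrt(t)*log(t/2) on [2, 3); …
strip the shared t-power: t**2/4 on [0, 1); 2*log(t/2)/t on [1, 2); log(t/2) on [2, 3); …
reversing the common scale on t: t**2 on [0, 1/2); log(t)/t on [1/2, 1); log(t) on [1, 3/2); …
treat the 5 regions marked off by 1, 4, 9, 36 separately and sum
over [0, 1), the kernel integral of t**(5/4)/4 enters the sum
[1, 4) adds the kernel integral of 2*log(sqrt(t)/2)/t**(1/4)
between 4 and 9 the integrand is t**(1/4)*log(sqrt(t)/2)·t^(s-1)
[9, 36) adds the kernel integral of t**(1/4)*exp(-sqrt(t)/2)
between 36 and ∞ the integrand is 8/t**(5/4)·t^(s-1)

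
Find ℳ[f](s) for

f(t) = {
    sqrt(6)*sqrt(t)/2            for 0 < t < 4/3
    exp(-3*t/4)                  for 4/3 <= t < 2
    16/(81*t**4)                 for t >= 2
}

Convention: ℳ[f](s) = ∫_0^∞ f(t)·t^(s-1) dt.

(2/3)**s*(2**s*(s - 4)*(2*s + 1)*uppergamma(s, 1) - 2**s*(s - 4)*(2*s + 1)*uppergamma(s, 3/2) + 2*2**(s + 1/2)*(s - 4) - 3**s*(2*s + 1)/81)/((s - 4)*(2*s + 1))
  -1/2 < Re(s) < 4

the common scale on t comes off first: sqrt(t) on [0, 2); exp(-t/2) on [2, 3); t**(-4) on [3, ∞)
along the cuts 4/3, 2, ℳ[f](s) splits into 3 integrals
over [0, 4/3), the kernel integral of sqrt(6)*sqrt(t)/2 enters the sum
on [4/3, 2) integrate f = exp(-3*t/4) against the kernel
for t in [2, ∞): the term is ∫ 16/(81*t**4)·t^(s-1)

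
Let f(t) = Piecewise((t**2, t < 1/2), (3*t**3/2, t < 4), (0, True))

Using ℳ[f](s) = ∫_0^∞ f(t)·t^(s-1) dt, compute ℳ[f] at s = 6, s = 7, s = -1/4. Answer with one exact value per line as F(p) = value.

F(6) = 268435457/6144
F(7) = 28991029261/184320
F(-1/4) = 23*2**(1/4)/308 + 192*sqrt(2)/11

integrate the 2 segments split at 1/2, then add the results
on [0, 1/2) integrate f = t**2 against the kernel
segment [1/2, 4) carries 3*t**3/2; integrate it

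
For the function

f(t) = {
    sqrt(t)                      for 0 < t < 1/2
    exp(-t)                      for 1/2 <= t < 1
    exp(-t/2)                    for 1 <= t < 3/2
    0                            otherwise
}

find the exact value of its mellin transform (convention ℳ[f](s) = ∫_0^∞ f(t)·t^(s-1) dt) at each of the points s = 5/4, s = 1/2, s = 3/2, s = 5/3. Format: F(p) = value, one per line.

F(5/4) = -2*2**(1/4)*uppergamma(5/4, 3/4) - uppergamma(5/4, 1) + 2**(1/4)/7 + uppergamma(5/4, 1/2) + 2*2**(1/4)*uppergamma(5/4, 1/2)
F(1/2) = -sqrt(2)*sqrt(pi)*erfc(sqrt(3)/2) - sqrt(pi)*erfc(1) + 1/2 + sqrt(pi)*erfc(sqrt(2)/2) + sqrt(2)*sqrt(pi)*erfc(sqrt(2)/2)
F(3/2) = -sqrt(6)*exp(-3/4) - sqrt(2)*sqrt(pi)*erfc(sqrt(3)/2) - exp(-1) - sqrt(pi)*erfc(1)/2 + 1/8 + sqrt(pi)*erfc(sqrt(2)/2)/2 + sqrt(2)*exp(-1/2)/2 + sqrt(2)*sqrt(pi)*erfc(sqrt(2)/2) + 2*exp(-1/2)
F(5/3) = -2*2**(2/3)*uppergamma(5/3, 3/4) - uppergamma(5/3, 1) + 3*2**(5/6)/52 + uppergamma(5/3, 1/2) + 2*2**(2/3)*uppergamma(5/3, 1/2)

the 3 pieces separated at 1/2, 1 each add one integral
segment 0 to 1/2 holds sqrt(t); add its integral
∫ exp(-t)·t^(s-1) over [1/2, 1)
∫ over [1, 3/2) of exp(-t/2)·t^(s-1) joins the sum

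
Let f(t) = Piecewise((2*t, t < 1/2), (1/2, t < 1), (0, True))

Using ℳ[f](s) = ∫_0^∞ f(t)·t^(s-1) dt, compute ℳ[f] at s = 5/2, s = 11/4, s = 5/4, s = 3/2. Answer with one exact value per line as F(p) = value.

F(5/2) = 3*sqrt(2)/280 + 1/5
F(11/4) = 7*2**(1/4)/660 + 2/11
F(5/4) = 2**(3/4)/90 + 2/5
F(3/2) = sqrt(2)/60 + 1/3

strip the common scale on t: t on [0, 1); 1/2 on [1, 2)
f breaks at 1/2 into 2 integrals to sum
for t in [0, 1/2): the term is ∫ 2*t·t^(s-1)
over [1/2, 1), the kernel integral of 1/2 enters the sum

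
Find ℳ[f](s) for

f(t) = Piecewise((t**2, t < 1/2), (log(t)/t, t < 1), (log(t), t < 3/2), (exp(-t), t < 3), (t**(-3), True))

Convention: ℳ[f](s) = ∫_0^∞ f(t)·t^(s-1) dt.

(108*2**s*s**2*(s - 3)*(s + 2)*(s**2 - 2*s + 1)*uppergamma(s, 3/2) - 108*2**s*s**2*(s - 3)*(s + 2)*(s**2 - 2*s + 1)*uppergamma(s, 3) - 108*2**s*s**2*(s - 3)*(s + 2) + 108*2**s*(s - 3)*(s + 2)*(s**2 - 2*s + 1) - 108*3**s*s*(s - 3)*(s + 2)*(s**2 - 2*s + 1)*log(2) + 108*3**s*s*(s - 3)*(s + 2)*(s**2 - 2*s + 1)*log(3) - 108*3**s*(s - 3)*(s + 2)*(s**2 - 2*s + 1) - 4*6**s*s**2*(s + 2)*(s**2 - 2*s + 1) + 216*s**3*(s - 3)*(s + 2)*log(2) - 216*s**2*(s - 3)*(s + 2)*log(2) + 216*s**2*(s - 3)*(s + 2) + 27*s**2*(s - 3)*(s**2 - 2*s + 1))/(108*2**s*s**2*(s - 3)*(s + 2)*(s**2 - 2*s + 1))
  -2 < Re(s) < 3

breakpoints 1/2, 1, 3/2, 3: one integral from each of the 5 segments
on [0, 1/2) integrate f = t**2 against the kernel
∫ over [1/2, 1) of log(t)/t·t^(s-1) joins the sum
segment [1, 3/2) carries log(t); integrate it
segment 3/2 to 3 holds exp(-t); add its integral
[3, ∞) adds the kernel integral of t**(-3)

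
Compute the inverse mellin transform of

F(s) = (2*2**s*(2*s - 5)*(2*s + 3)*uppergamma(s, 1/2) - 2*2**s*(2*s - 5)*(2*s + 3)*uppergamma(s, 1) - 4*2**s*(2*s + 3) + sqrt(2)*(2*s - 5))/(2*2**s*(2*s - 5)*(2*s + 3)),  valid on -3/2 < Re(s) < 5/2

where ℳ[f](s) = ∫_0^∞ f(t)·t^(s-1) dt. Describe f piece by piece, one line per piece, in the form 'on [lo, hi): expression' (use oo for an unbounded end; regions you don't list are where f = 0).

cuts at 1/2, 1: linearity sums the 3 kernel integrals
over [0, 1/2), the kernel integral of t**(3/2) enters the sum
∫ exp(-t)·t^(s-1) over [1/2, 1)
segment 1 to ∞ holds t**(-5/2); add its integral

on [0, 1/2): t**(3/2)
on [1/2, 1): exp(-t)
on [1, oo): t**(-5/2)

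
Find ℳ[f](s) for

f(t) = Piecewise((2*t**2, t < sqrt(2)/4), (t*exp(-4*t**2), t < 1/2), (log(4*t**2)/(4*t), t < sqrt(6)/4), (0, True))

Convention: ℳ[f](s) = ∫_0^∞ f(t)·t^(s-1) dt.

the shared t-power comes off first: 2*t on [0, sqrt(2)/4); exp(-4*t**2) on [sqrt(2)/4, 1/2); log(4*t**2)/(4*t**2) on [1/2, sqrt(6)/4)
undo the common scale on t: t on [0, sqrt(2)/2); exp(-t**2) on [sqrt(2)/2, 1); log(t**2)/t**2 on [1, sqrt(6)/2)
invert the power substitution to get sqrt(t) on [0, 1/2); exp(-t) on [1/2, 1); log(t)/t on [1, 3/2)
decompose at sqrt(2)/4, 1/2; ℳ[f](s) sums the 3 pieces' integrals
segment 0 to sqrt(2)/4 holds 2*t**2; add its integral
on [sqrt(2)/4, 1/2): add ∫ t*exp(-4*t**2)·t^(s-1) dt
over [1/2, sqrt(6)/4), the kernel integral of log(4*t**2)/(4*t) enters the sum

2**(1/2 - 3*s/2)*(3*2**(s/2 + 1/2)*(s + 2)*(4*s - (s + 1)**2)*uppergamma(s/2 + 1/2, 1/2) - 3*2**(s/2 + 1/2)*(s + 2)*(4*s - (s + 1)**2)*uppergamma(s/2 + 1/2, 1) - 12*2**(s/2 + 1/2)*(s + 2) + 3**(s/2 + 1/2)*(s + 1)*(s + 2)*(-4*log(3) + 4*log(2)) + 3**(s/2 + 1/2)*(s + 2)*(-8*log(2) + 8*log(3)) + 8*3**(s/2 + 1/2)*(s + 2) + 3*sqrt(2)*(4*s - (s + 1)**2))/(24*(s + 2)*(4*s - (s + 1)**2))
  Re(s) > -2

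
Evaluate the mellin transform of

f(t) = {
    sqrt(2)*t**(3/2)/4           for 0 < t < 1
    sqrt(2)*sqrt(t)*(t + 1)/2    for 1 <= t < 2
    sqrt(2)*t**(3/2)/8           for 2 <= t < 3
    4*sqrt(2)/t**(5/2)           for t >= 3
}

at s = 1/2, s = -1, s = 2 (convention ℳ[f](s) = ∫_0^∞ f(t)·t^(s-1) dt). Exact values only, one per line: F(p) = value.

F(1/2) = 275*sqrt(2)/144
F(-1) = 1/2 + 599*sqrt(6)/2268 + sqrt(2)/2
F(2) = -19*sqrt(2)/70 + 116/35 + 305*sqrt(6)/84

back out the common scale on t: t**(3/2) on [0, 1/2); sqrt(t)*(2*t + 1) on [1/2, 1); t**(3/2)/2 on [1, 3/2); …
undo the shared t-power: t on [0, 1/2); 2*t + 1 on [1/2, 1); t/2 on [1, 3/2); …
decompose at 1, 2, 3; ℳ[f](s) sums the 4 pieces' integrals
segment [0, 1) carries sqrt(2)*t**(3/2)/4; integrate it
the [1, 2) slice contributes ∫ sqrt(2)*sqrt(t)*(t + 1)/2·t^(s-1) dt
∫ over [2, 3) of sqrt(2)*t**(3/2)/8·t^(s-1) joins the sum
on [3, ∞): add ∫ 4*sqrt(2)/t**(5/2)·t^(s-1) dt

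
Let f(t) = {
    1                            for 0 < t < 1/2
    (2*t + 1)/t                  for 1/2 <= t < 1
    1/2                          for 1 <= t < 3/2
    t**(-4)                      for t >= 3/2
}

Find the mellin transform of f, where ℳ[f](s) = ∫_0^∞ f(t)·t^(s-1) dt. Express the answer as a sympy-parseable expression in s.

strip the shared t-power: t on [0, 1/2); 2*t + 1 on [1/2, 1); t/2 on [1, 3/2); …
decompose at 1/2, 1, 3/2; ℳ[f](s) sums the 4 pieces' integrals
∫ 1·t^(s-1) over [0, 1/2)
∫ (2*t + 1)/t·t^(s-1) over [1/2, 1)
∫ over [1, 3/2) of 1/2·t^(s-1) joins the sum
[3/2, ∞) adds the kernel integral of t**(-4)

(405*2**s*s**2 - 1863*2**s*s + 972*2**s + 49*3**s*s**2 - 373*3**s*s + 324*3**s - 486*s**2 + 2106*s - 648)/(162*2**s*s*(s**2 - 5*s + 4))
  0 < Re(s) < 4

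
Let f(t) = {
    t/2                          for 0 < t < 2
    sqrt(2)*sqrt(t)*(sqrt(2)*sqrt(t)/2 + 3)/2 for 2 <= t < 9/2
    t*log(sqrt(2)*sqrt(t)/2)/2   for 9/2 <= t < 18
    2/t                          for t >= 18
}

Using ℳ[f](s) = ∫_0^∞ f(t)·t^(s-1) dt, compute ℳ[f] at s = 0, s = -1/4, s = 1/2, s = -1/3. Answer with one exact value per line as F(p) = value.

F(0) = 9*log(2)/4 + 143/72 + 27*log(3)/4
F(-1/4) = 2**(1/4)*(-810*sqrt(2) - 178*sqrt(6) + log(2**(135*sqrt(3))*3**(-135*sqrt(3) + 270*sqrt(6))) + 1035*sqrt(3))/135
F(1/2) = sqrt(2)*(17 + 27*log(2) + 189*log(3))/12
F(-1/3) = -9*2**(2/3) - 241*12**(1/3)/144 + log(2**(9*6**(1/3)/8)*3**(-9*6**(1/3)/8 + 9*12**(1/3)/4)) + 351*6**(1/3)/32

strip the common scale on t: t on [0, 1); sqrt(t)*(sqrt(t) + 3) on [1, 9/4); t*log(sqrt(t)) on [9/4, 9); …
remove the shared t-power first: sqrt(t) on [0, 1); sqrt(t) + 3 on [1, 9/4); sqrt(t)*log(sqrt(t)) on [9/4, 9); …
undo the power substitution: t on [0, 1); t + 3 on [1, 3/2); t*log(t) on [3/2, 3); …
cuts at 2, 9/2, 18: linearity sums the 4 kernel integrals
the [0, 2) slice contributes ∫ t/2·t^(s-1) dt
segment 2 to 9/2 holds sqrt(2)*sqrt(t)*(sqrt(2)*sqrt(t)/2 + 3)/2; add its integral
on [9/2, 18) integrate f = t*log(sqrt(2)*sqrt(t)/2)/2 against the kernel
the [18, ∞) slice contributes ∫ 2/t·t^(s-1) dt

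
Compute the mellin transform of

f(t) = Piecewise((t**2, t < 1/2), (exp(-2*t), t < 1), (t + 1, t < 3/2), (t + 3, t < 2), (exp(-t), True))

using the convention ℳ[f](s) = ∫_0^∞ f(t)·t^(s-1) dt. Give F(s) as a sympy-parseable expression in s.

(20*2**(2*s)*s*(s + 2) + 12*2**(2*s)*(s + 2) + 4*2**s*s*(s + 1)*(s + 2)*uppergamma(s, 2) - 8*2**s*s*(s + 2) - 4*2**s*(s + 2) - 8*3**s*s*(s + 2) - 8*3**s*(s + 2) + 4*s*(s + 1)*(s + 2)*uppergamma(s, 1) - 4*s*(s + 1)*(s + 2)*uppergamma(s, 2) + s*(s + 1))/(4*2**s*s*(s + 1)*(s + 2))
  Re(s) > -2

treat the 5 regions marked off by 1/2, 1, 3/2, 2 separately and sum
piece [0, 1/2): integrate t**2 against the kernel
on [1/2, 1) integrate f = exp(-2*t) against the kernel
[1, 3/2) adds the kernel integral of (t + 1)
the [3/2, 2) slice contributes ∫ (t + 3)·t^(s-1) dt
over [2, ∞), the kernel integral of exp(-t) enters the sum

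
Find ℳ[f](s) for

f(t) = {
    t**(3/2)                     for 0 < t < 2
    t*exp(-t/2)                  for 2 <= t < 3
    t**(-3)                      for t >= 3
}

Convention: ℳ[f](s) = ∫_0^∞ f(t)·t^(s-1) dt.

back out the shared t-power: sqrt(t) on [0, 2); exp(-t/2) on [2, 3); t**(-4) on [3, ∞)
split f at 2, 3: ℳ[f](s) collects 3 kernel integrals
piece [0, 2): integrate t**(3/2) against the kernel
∫ over [2, 3) of t*exp(-t/2)·t^(s-1) joins the sum
segment 3 to ∞ holds t**(-3); add its integral

(54*2**s*(s - 3)*(2*s + 3)*uppergamma(s + 1, 1) - 54*2**s*(s - 3)*(2*s + 3)*uppergamma(s + 1, 3/2) + 108*2**(s + 1/2)*(s - 3) - 3**s*(2*s + 3))/(27*(s - 3)*(2*s + 3))
  -3/2 < Re(s) < 3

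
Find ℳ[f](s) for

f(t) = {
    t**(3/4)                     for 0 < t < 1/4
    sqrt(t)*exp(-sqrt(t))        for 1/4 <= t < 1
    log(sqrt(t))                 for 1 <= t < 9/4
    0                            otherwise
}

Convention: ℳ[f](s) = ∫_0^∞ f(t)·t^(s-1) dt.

(16*2**(2*s)*s**3*uppergamma(2*s + 1, 1/2) - 16*2**(2*s)*s**3*uppergamma(2*s + 1, 1) + 12*2**(2*s)*s**2*uppergamma(2*s + 1, 1/2) - 12*2**(2*s)*s**2*uppergamma(2*s + 1, 1) + 4*2**(2*s)*s - 3*3**(2*s) + 3*4**s + 9**s*s**2*(-8*log(2) + 8*log(3)) - 4*9**s*s + 9**s*s*(-6*log(2) + 6*log(3)) + 2*sqrt(2)*s**2)/(2*2**(2*s)*s**2*(4*s + 3))
  Re(s) > -3/4

the shared t-power comes off first: t**(1/4) on [0, 1/4); exp(-sqrt(t)) on [1/4, 1); log(sqrt(t))/sqrt(t) on [1, 9/4)
undo the power substitution: sqrt(t) on [0, 1/2); exp(-t) on [1/2, 1); log(t)/t on [1, 3/2)
treat the 3 regions marked off by 1/4, 1 separately and sum
∫ t**(3/4)·t^(s-1) over [0, 1/4)
over [1/4, 1), the kernel integral of sqrt(t)*exp(-sqrt(t)) enters the sum
over [1, 9/4), the kernel integral of log(sqrt(t)) enters the sum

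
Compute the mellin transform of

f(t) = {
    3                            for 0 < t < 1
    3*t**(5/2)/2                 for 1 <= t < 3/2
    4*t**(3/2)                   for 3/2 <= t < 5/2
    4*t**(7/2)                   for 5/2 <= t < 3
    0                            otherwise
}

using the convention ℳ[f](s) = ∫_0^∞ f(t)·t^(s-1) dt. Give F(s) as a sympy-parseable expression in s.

summing 4 kernel integrals split by 1, 3/2, 5/2 yields ℳ[f](s)
segment [0, 1) carries 3; integrate it
over [1, 3/2), the kernel integral of 3*t**(5/2)/2 enters the sum
∫ 4*t**(3/2)·t^(s-1) over [3/2, 5/2)
∫ over [5/2, 3) of 4*t**(7/2)·t^(s-1) joins the sum

(8*3**(s + 7/2)*s*(2*s + 3)*(2*s + 5) - 8*(3/2)**(s + 3/2)*s*(2*s + 5)*(2*s + 7) + 3*(3/2)**(s + 5/2)*s*(2*s + 3)*(2*s + 7) + 8*(5/2)**(s + 3/2)*s*(2*s + 5)*(2*s + 7) - 8*(5/2)**(s + 7/2)*s*(2*s + 3)*(2*s + 5) - 3*s*(2*s + 3)*(2*s + 7) + 3*(2*s + 3)*(2*s + 5)*(2*s + 7))/(s*(2*s + 3)*(2*s + 5)*(2*s + 7))
  Re(s) > 0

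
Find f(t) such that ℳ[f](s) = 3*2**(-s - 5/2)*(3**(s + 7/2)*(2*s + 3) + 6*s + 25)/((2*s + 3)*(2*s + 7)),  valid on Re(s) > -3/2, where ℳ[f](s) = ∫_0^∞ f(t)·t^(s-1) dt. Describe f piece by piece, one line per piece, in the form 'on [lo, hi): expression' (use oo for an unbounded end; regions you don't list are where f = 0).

breakpoints 1/2: one integral from each of the 2 segments
[0, 1/2) adds the kernel integral of 3*t**(3/2)
on [1/2, 3/2) integrate f = 3*t**(7/2) against the kernel

on [0, 1/2): 3*t**(3/2)
on [1/2, 3/2): 3*t**(7/2)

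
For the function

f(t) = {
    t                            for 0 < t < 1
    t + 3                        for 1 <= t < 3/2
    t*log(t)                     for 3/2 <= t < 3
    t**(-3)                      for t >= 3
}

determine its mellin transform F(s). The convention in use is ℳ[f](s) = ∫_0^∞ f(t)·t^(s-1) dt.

breakpoints 1, 3/2, 3: one integral from each of the 4 segments
∫ over [0, 1) of t·t^(s-1) joins the sum
segment [1, 3/2) carries (t + 3); integrate it
[3/2, 3) adds the kernel integral of t*log(t)
over [3, ∞), the kernel integral of t**(-3) enters the sum

(-162*2**s*s*(s - 3)*(s**2 + 2*s + 1) - 162*2**s*(s - 3)*(s**2 + 2*s + 1) - 81*3**s*s**2*(s - 3)*(s + 1)*log(3) + 81*3**s*s**2*(s - 3)*(s + 1)*log(2) - 81*3**s*s*(s - 3)*(s + 1)*log(3) + 81*3**s*s*(s - 3)*(s + 1)*log(2) + 81*3**s*s*(s - 3)*(s + 1) + 243*3**s*s*(s - 3)*(s**2 + 2*s + 1) + 162*3**s*(s - 3)*(s**2 + 2*s + 1) + 162*6**s*s**2*(s - 3)*(s + 1)*log(3) - 162*6**s*s*(s - 3)*(s + 1) + 162*6**s*s*(s - 3)*(s + 1)*log(3) - 2*6**s*s*(s + 1)*(s**2 + 2*s + 1))/(54*2**s*s*(s - 3)*(s + 1)*(s**2 + 2*s + 1))
  -1 < Re(s) < 3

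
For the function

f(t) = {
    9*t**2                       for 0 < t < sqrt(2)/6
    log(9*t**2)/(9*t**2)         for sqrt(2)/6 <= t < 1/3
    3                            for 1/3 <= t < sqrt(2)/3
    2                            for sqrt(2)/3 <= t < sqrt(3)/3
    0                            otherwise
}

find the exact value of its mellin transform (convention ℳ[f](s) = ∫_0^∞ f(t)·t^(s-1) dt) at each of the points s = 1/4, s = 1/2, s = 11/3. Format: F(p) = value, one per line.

F(1/4) = 2**(7/8)*3**(3/4)*(-2790*2**(1/8) - 252*log(2) + 337 + 882*2**(1/4) + 1764*6**(1/8))/1323
F(1/2) = 2**(3/4)*sqrt(3)*(-310*2**(1/4) - 60*log(2) + 89 + 90*sqrt(2) + 180*6**(1/4))/270
F(11/3) = 2**(1/6)*3**(1/3)*(-9588*2**(5/6) + 3740*log(2) + 4763 + 6800*2**(2/3) + 10200*6**(5/6))/1009800

remove the common scale on t first: t**2 on [0, sqrt(2)/2); log(t**2)/t**2 on [sqrt(2)/2, 1); 3 on [1, sqrt(2)); …
back out the power substitution: t on [0, 1/2); log(t)/t on [1/2, 1); 3 on [1, 2); …
breakpoints sqrt(2)/6, 1/3, sqrt(2)/3: one integral from each of the 4 segments
∫ over [0, sqrt(2)/6) of 9*t**2·t^(s-1) joins the sum
on [sqrt(2)/6, 1/3): add ∫ log(9*t**2)/(9*t**2)·t^(s-1) dt
[1/3, sqrt(2)/3) adds the kernel integral of 3
between sqrt(2)/3 and sqrt(3)/3 the integrand is 2·t^(s-1)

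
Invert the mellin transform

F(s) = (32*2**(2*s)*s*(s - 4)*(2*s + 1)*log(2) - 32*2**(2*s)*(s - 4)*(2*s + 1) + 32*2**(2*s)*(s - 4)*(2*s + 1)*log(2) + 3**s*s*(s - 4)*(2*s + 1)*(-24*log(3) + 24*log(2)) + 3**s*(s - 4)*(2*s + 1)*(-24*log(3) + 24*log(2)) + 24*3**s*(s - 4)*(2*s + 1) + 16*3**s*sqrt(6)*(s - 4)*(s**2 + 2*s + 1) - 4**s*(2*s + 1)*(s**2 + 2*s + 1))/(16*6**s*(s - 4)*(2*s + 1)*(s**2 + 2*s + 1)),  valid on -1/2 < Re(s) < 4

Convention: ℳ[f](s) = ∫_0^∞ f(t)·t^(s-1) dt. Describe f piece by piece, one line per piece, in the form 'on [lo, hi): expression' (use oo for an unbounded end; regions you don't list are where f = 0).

on [0, 1/2): sqrt(3)*sqrt(t)
on [1/2, 2/3): 3*t*log(3*t)
on [2/3, oo): 1/(81*t**4)

invert the common scale on t to get sqrt(t) on [0, 3/2); t*log(t) on [3/2, 2); t**(-4) on [2, ∞)
f breaks at 1/2, 2/3 into 3 integrals to sum
the [0, 1/2) slice contributes ∫ sqrt(3)*sqrt(t)·t^(s-1) dt
the [1/2, 2/3) slice contributes ∫ 3*t*log(3*t)·t^(s-1) dt
on [2/3, ∞) integrate f = 1/(81*t**4) against the kernel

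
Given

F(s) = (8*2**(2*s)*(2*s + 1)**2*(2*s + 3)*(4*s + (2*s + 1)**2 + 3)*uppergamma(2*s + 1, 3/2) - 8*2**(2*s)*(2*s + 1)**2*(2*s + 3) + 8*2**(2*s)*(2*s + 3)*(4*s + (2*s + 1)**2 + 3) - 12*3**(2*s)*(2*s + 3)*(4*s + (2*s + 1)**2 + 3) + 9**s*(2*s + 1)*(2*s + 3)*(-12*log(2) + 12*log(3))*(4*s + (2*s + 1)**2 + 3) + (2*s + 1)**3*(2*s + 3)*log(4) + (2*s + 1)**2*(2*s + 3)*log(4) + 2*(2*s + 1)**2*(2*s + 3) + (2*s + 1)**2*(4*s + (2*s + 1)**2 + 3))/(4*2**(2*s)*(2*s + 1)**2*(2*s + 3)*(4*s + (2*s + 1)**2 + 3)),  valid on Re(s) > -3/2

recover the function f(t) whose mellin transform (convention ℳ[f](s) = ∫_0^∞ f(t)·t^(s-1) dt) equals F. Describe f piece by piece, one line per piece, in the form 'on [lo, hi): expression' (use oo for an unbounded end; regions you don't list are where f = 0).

peel off the shared t-power: t on [0, 1/4); sqrt(t)*log(sqrt(t)) on [1/4, 1); log(sqrt(t)) on [1, 9/4); …
strip the power substitution: t**2 on [0, 1/2); t*log(t) on [1/2, 1); log(t) on [1, 3/2); …
along the cuts 1/4, 1, 9/4, ℳ[f](s) splits into 4 integrals
between 0 and 1/4 the integrand is t**(3/2)·t^(s-1)
[1/4, 1) adds the kernel integral of t*log(sqrt(t))
on [1, 9/4) integrate f = sqrt(t)*log(sqrt(t)) against the kernel
∫ over [9/4, ∞) of sqrt(t)*exp(-sqrt(t))·t^(s-1) joins the sum

on [0, 1/4): t**(3/2)
on [1/4, 1): t*log(sqrt(t))
on [1, 9/4): sqrt(t)*log(sqrt(t))
on [9/4, oo): sqrt(t)*exp(-sqrt(t))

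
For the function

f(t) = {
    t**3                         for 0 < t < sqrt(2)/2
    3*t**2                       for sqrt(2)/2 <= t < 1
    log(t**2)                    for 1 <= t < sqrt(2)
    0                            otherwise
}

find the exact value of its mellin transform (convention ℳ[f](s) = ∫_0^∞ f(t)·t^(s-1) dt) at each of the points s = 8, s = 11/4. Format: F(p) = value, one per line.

reversing the power substitution: t**(3/2) on [0, 1/2); 3*t on [1/2, 1); log(t) on [1, 2)
cuts at sqrt(2)/2, 1: linearity sums the 3 kernel integrals
[0, sqrt(2)/2) adds the kernel integral of t**3
∫ 3*t**2·t^(s-1) over [sqrt(2)/2, 1)
for t in [1, sqrt(2)): the term is ∫ log(t**2)·t^(s-1)

F(8) = -57/320 + sqrt(2)/704 + log(4)
F(11/4) = -64*2**(3/8)/121 - 3*2**(5/8)/38 + 2**(1/8)/46 + 8*2**(3/8)*log(2)/11 + 2060/2299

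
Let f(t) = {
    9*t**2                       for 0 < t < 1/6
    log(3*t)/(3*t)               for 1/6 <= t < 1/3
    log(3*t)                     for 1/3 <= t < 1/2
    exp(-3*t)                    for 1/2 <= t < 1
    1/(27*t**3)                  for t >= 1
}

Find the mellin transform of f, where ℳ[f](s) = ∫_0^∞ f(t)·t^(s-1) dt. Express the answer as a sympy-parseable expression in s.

(108*2**s*s**2*(s - 3)*(s + 2)*(s**2 - 2*s + 1)*uppergamma(s, 3/2) - 108*2**s*s**2*(s - 3)*(s + 2)*(s**2 - 2*s + 1)*uppergamma(s, 3) - 108*2**s*s**2*(s - 3)*(s + 2) + 108*2**s*(s - 3)*(s + 2)*(s**2 - 2*s + 1) - 108*3**s*s*(s - 3)*(s + 2)*(s**2 - 2*s + 1)*log(2) + 108*3**s*s*(s - 3)*(s + 2)*(s**2 - 2*s + 1)*log(3) - 108*3**s*(s - 3)*(s + 2)*(s**2 - 2*s + 1) - 4*6**s*s**2*(s + 2)*(s**2 - 2*s + 1) + 216*s**3*(s - 3)*(s + 2)*log(2) - 216*s**2*(s - 3)*(s + 2)*log(2) + 216*s**2*(s - 3)*(s + 2) + 27*s**2*(s - 3)*(s**2 - 2*s + 1))/(108*6**s*s**2*(s - 3)*(s + 2)*(s**2 - 2*s + 1))
  -2 < Re(s) < 3

peel off the common scale on t: t**2 on [0, 1/2); log(t)/t on [1/2, 1); log(t) on [1, 3/2); …
decompose at 1/6, 1/3, 1/2, 1; ℳ[f](s) sums the 5 pieces' integrals
∫ over [0, 1/6) of 9*t**2·t^(s-1) joins the sum
on [1/6, 1/3): add ∫ log(3*t)/(3*t)·t^(s-1) dt
on [1/3, 1/2): add ∫ log(3*t)·t^(s-1) dt
the [1/2, 1) slice contributes ∫ exp(-3*t)·t^(s-1) dt
∫ 1/(27*t**3)·t^(s-1) over [1, ∞)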